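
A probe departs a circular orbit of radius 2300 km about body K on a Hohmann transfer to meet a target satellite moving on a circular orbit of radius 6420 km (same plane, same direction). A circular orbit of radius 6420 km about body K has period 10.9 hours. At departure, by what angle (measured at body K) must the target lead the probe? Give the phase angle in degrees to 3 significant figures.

From Kepler's third law T² = 4π²r³/μ at r = 6420 km, T = 10.9 hours = 10.9 × 3600 s = 39240 s: μ = 4π²r³/T² = 6784.33 km³/s².
The Hohmann ellipse has a_t = (r₁ + r₂)/2 = 4360 km.
The half-period of the transfer ellipse is t = π√(a_t³/μ) = 10980 s.
Target angular speed ω₂ = √(μ/r₂³) = 1.601×10^-4 rad/s.
Angle swept by the target during transfer: ω₂·t = 1.758 rad = 100.7°.
The probe traverses 180° on the transfer ellipse, so the target must lead by 180° − 100.7° = 79.3°.

φ = 79.3°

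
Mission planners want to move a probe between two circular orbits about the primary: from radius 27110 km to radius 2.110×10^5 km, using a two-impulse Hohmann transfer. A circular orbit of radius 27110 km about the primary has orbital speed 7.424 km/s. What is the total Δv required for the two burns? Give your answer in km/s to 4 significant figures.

Δv = 3.851 km/s

From the circular-orbit relation v² = μ/r at r = 27110 km: μ = v²r = (7.424)² × 27110 = 1.49419×10^6 km³/s².
Transfer-ellipse semi-major axis a_t = (r₁ + r₂)/2 = (27110 + 2.110×10^5)/2 = 1.19055×10^5 km.
Circular speed at r₁: v₁ = √(μ/r₁) = √(1.49419×10^6/27110) = 7.4240 km/s.
On the transfer ellipse at r₁, v² = μ(2/r − 1/a) gives v_p = √[μ(2/r₁ − 1/a_t)] = 9.8834 km/s.
First burn Δv₁ = |v_p − v₁| = 2.4594 km/s.
Circular speed at r₂: v₂ = √(μ/r₂) = 2.661102 km/s.
Transfer-orbit speed at r₂: v_a = √[μ(2/r₂ − 1/a_t)] = 1.269850 km/s.
Second burn Δv₂ = |v₂ − v_a| = 1.3913 km/s.
Total Δv = Δv₁ + Δv₂ = 3.851 km/s.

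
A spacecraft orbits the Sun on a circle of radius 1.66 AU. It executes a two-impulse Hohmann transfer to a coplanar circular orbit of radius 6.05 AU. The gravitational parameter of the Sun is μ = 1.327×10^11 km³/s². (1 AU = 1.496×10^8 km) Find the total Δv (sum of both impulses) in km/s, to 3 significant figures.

Δv = 10.0 km/s

In km: r₁ = 1.66 × 1.496×10^8 = 2.48336×10^8 km; r₂ = 6.05 × 1.496×10^8 = 9.0508×10^8 km.
The Hohmann ellipse has a_t = (r₁ + r₂)/2 = 5.76708×10^8 km.
At r₁ the circular-orbit speed is v₁ = √(μ/r₁) = 23.116 km/s.
On the transfer ellipse at r₁, vis-viva gives v_p = √[μ(2/r₁ − 1/a_t)] = 28.959 km/s.
First burn Δv₁ = |v_p − v₁| = 5.843 km/s.
Circular speed at r₂: v₂ = √(μ/r₂) = 12.109 km/s.
Transfer-orbit speed at r₂: v_a = √[μ(2/r₂ − 1/a_t)] = 7.9457 km/s.
Second burn Δv₂ = |v₂ − v_a| = 4.163 km/s.
Δv = Δv₁ + Δv₂ = 5.843 + 4.163 = 10.01 km/s.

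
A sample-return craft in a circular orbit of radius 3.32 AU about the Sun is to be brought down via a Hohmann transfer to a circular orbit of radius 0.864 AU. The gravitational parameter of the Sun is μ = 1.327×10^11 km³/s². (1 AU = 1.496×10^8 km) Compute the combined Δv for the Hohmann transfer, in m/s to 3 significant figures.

In km: r₁ = 3.32 × 1.496×10^8 = 4.96672×10^8 km; r₂ = 0.864 × 1.496×10^8 = 1.292544×10^8 km.
Transfer-ellipse semi-major axis a_t = (r₁ + r₂)/2 = (4.96672×10^8 + 1.292544×10^8)/2 = 3.129632×10^8 km.
Circular speed at r₁: v₁ = √(μ/r₁) = √(1.327×10^11/4.96672×10^8) = 16.346 km/s.
On the transfer ellipse at r₁, vis-viva equation gives v_a = √[μ(2/r₁ − 1/a_t)] = 10.505 km/s.
First burn Δv₁ = |v_a − v₁| = 5.841 km/s.
At r₂, v₂ = √(μ/r₂) = 32.0415 km/s.
Transfer-orbit speed at r₂: v_p = √[μ(2/r₂ − 1/a_t)] = 40.3646 km/s.
Second burn Δv₂ = |v₂ − v_p| = 8.323 km/s.
Total Δv = Δv₁ + Δv₂ = 14.16 km/s.

Δv = 14200 m/s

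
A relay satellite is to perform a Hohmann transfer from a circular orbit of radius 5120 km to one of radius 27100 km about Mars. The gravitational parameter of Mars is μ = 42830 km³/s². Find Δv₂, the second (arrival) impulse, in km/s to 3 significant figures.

The Hohmann ellipse has a_t = (r₁ + r₂)/2 = 16110 km.
On the circular orbit at r = 27100 km, v_c = √(μ/r) = 1.25716 km/s.
Vis-viva on the transfer ellipse at r = 27100 km gives v_t = √[μ(2/r − 1/a_t)] = 0.708723 km/s.
Δv₂ = |v_t − v_c| = |0.708723 − 1.25716| = 0.5484 km/s.

Δv₂ = 0.548 km/s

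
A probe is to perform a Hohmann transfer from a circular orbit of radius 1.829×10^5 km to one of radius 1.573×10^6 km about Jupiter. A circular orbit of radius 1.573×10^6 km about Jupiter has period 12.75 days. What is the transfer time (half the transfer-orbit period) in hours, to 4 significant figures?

t = 63.80 hours

From Kepler's third law T² = 4π²r³/μ at r = 1.573×10^6 km, T = 12.75 days = 12.75 × 86400 s = 1.1016×10^6 s: μ = 4π²r³/T² = 1.26619×10^8 km³/s².
Semi-major axis of the transfer orbit: a_t = (1.829×10^5 + 1.573×10^6)/2 = 8.7795×10^5 km.
Half the transfer-orbit period gives t = π√(a_t³/μ) = 2.2967×10^5 s.
Converting: 2.2967×10^5 s ÷ 3600 s/hour = 63.80 hours.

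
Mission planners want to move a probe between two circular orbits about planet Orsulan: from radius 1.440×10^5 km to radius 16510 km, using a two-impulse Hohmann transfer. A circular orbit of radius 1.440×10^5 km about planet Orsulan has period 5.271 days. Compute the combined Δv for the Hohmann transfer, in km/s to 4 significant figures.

From Kepler's third law T² = 4π²r³/μ at r = 1.440×10^5 km, T = 5.271 days = 5.271 × 86400 s = 4.554144×10^5 s: μ = 4π²r³/T² = 5.68373×10^5 km³/s².
The Hohmann ellipse has a_t = (r₁ + r₂)/2 = 80255 km.
Circular speed at r₁: v₁ = √(μ/r₁) = √(5.68373×10^5/1.440×10^5) = 1.987 km/s.
Transfer-orbit speed at r₁ (v² = μ(2/r − 1/a)): v_a = √[μ(2/r₁ − 1/a_t)] = 0.9011 km/s.
First burn Δv₁ = |v_a − v₁| = 1.086 km/s.
Circular speed at r₂: v₂ = √(μ/r₂) = 5.867 km/s.
Transfer-orbit speed at r₂: v_p = √[μ(2/r₂ − 1/a_t)] = 7.859 km/s.
Second burn Δv₂ = |v₂ − v_p| = 1.992 km/s.
Δv = Δv₁ + Δv₂ = 1.086 + 1.992 = 3.078 km/s.

Δv = 3.078 km/s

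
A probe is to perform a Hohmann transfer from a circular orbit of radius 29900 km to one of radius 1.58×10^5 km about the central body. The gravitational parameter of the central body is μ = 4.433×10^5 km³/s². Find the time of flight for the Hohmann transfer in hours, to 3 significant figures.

Transfer-ellipse semi-major axis a_t = (r₁ + r₂)/2 = (29900 + 1.580×10^5)/2 = 93950 km.
By Kepler's third law the transfer-orbit period is T = 2π√(a_t³/μ), so t = T/2 = 1.3588×10^5 s.
Converting: 1.3588×10^5 s ÷ 3600 s/hour = 37.7 hours.

t = 37.7 hours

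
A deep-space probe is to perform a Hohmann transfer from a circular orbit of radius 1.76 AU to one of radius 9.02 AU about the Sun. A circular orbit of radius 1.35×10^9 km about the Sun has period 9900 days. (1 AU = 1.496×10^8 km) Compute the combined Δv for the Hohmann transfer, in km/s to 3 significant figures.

From Kepler's third law T² = 4π²r³/μ at r = 1.35×10^9 km, T = 9900 days = 9900 × 86400 s = 8.5536×10^8 s: μ = 4π²r³/T² = 1.32759×10^11 km³/s².
In km: r₁ = 1.76 × 1.496×10^8 = 2.63296×10^8 km; r₂ = 9.02 × 1.496×10^8 = 1.349392×10^9 km.
Semi-major axis of the transfer orbit: a_t = (2.63296×10^8 + 1.349392×10^9)/2 = 8.06344×10^8 km.
At r₁ the circular-orbit speed is v₁ = √(μ/r₁) = 22.455 km/s.
On the transfer ellipse at r₁, v² = μ(2/r − 1/a) gives v_p = √[μ(2/r₁ − 1/a_t)] = 29.048 km/s.
First burn Δv₁ = |v_p − v₁| = 6.593 km/s.
At r₂, v₂ = √(μ/r₂) = 9.919 km/s.
Transfer-orbit speed at r₂: v_a = √[μ(2/r₂ − 1/a_t)] = 5.668 km/s.
Second burn Δv₂ = |v₂ − v_a| = 4.251 km/s.
Δv = Δv₁ + Δv₂ = 6.593 + 4.251 = 10.84 km/s.

Δv = 10.8 km/s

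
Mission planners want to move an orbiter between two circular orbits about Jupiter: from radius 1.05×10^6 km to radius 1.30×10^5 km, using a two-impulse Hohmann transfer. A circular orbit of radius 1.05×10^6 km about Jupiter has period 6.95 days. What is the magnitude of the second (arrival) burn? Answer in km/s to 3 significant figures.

Δv₂ = 10.4 km/s

From Kepler's third law T² = 4π²r³/μ at r = 1.05×10^6 km, T = 6.95 days = 6.95 × 86400 s = 6.0048×10^5 s: μ = 4π²r³/T² = 1.26745×10^8 km³/s².
Semi-major axis of the transfer orbit: a_t = (1.050×10^6 + 1.300×10^5)/2 = 5.900×10^5 km.
Circular speed at r = 1.300×10^5 km: v_c = √(μ/r) = 31.22 km/s.
Transfer-orbit speed at the same r (vis-viva, a = a_t): v_t = √[μ(2/r − 1/a_t)] = 41.65 km/s.
Δv₂ = |v_t − v_c| = |41.65 − 31.22| = 10.43 km/s.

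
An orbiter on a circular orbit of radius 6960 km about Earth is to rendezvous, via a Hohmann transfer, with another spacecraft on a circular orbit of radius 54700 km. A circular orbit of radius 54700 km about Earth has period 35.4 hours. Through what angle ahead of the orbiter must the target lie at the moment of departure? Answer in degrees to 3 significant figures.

From Kepler's third law T² = 4π²r³/μ at r = 54700 km, T = 35.4 hours = 35.4 × 3600 s = 1.2744×10^5 s: μ = 4π²r³/T² = 3.97842×10^5 km³/s².
Semi-major axis of the transfer orbit: a_t = (6960 + 54700)/2 = 30830 km.
Transfer time t = π√(a_t³/μ) = 26962 s.
Target angular speed ω₂ = √(μ/r₂³) = 4.9303×10^-5 rad/s.
Angle swept by the target during transfer: ω₂·t = 1.3293 rad = 76.16°.
Arrival is 180° from departure on the ellipse, so φ = 180° − 76.16° = 104°.

φ = 104°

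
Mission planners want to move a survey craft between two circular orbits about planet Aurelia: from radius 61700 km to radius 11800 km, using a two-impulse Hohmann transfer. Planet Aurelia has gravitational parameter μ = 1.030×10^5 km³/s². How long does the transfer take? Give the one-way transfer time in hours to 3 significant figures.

t = 19.2 hours

Semi-major axis of the transfer orbit: a_t = (61700 + 11800)/2 = 36750 km.
By Kepler's third law the transfer-orbit period is T = 2π√(a_t³/μ), so t = T/2 = 68960 s.
Converting: 68960 s ÷ 3600 s/hour = 19.2 hours.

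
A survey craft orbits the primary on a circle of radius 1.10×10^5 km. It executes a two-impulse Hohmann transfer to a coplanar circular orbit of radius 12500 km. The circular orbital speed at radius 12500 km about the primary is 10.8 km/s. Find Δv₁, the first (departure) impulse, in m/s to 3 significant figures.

Δv₁ = 2000 m/s

From the circular-orbit relation v² = μ/r at r = 12500 km: μ = v²r = (10.8)² × 12500 = 1.45800×10^6 km³/s².
The Hohmann ellipse has a_t = (r₁ + r₂)/2 = 61250 km.
On the circular orbit at r = 1.100×10^5 km, v_c = √(μ/r) = 3.641 km/s.
Vis-viva on the transfer ellipse at r = 1.100×10^5 km gives v_t = √[μ(2/r − 1/a_t)] = 1.645 km/s.
Δv₁ = |v_t − v_c| = |1.645 − 3.641| = 1.996 km/s.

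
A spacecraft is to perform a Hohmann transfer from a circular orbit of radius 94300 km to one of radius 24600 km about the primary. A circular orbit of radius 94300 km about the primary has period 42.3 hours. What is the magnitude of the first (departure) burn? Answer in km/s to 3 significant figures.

Δv₁ = 1.39 km/s

From Kepler's third law T² = 4π²r³/μ at r = 94300 km, T = 42.3 hours = 42.3 × 3600 s = 1.5228×10^5 s: μ = 4π²r³/T² = 1.42761×10^6 km³/s².
The Hohmann ellipse has a_t = (r₁ + r₂)/2 = 59450 km.
On the circular orbit at r = 94300 km, v_c = √(μ/r) = 3.891 km/s.
Transfer-orbit speed at the same r (vis-viva, a = a_t): v_t = √[μ(2/r − 1/a_t)] = 2.503 km/s.
Δv₁ = |v_t − v_c| = |2.503 − 3.891| = 1.388 km/s.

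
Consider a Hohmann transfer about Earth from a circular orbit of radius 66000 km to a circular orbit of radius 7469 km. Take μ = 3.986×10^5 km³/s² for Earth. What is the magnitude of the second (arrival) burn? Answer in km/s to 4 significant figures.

The Hohmann ellipse has a_t = (r₁ + r₂)/2 = 36734.5 km.
On the circular orbit at r = 7469 km, v_c = √(μ/r) = 7.305 km/s.
Vis-viva on the transfer ellipse at r = 7469 km gives v_t = √[μ(2/r − 1/a_t)] = 9.792 km/s.
Δv₂ = |v_t − v_c| = |9.792 − 7.305| = 2.487 km/s.

Δv₂ = 2.487 km/s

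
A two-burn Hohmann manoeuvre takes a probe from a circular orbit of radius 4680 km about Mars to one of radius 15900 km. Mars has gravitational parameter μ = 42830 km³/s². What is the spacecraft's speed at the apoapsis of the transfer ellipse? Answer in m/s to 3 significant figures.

v = 1110 m/s

The Hohmann ellipse has a_t = (r₁ + r₂)/2 = 10290 km.
The apoapsis of the transfer ellipse is at r = 15900 km.
From the vis-viva equation, v = √[μ(2/r − 1/a_t)] = 1.107 km/s.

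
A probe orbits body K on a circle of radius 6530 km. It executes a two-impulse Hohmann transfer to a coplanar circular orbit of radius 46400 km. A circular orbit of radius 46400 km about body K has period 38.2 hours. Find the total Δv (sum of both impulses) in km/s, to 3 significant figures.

Δv = 2.90 km/s

From Kepler's third law T² = 4π²r³/μ at r = 46400 km, T = 38.2 hours = 38.2 × 3600 s = 1.3752×10^5 s: μ = 4π²r³/T² = 2.08536×10^5 km³/s².
Semi-major axis of the transfer orbit: a_t = (6530 + 46400)/2 = 26465 km.
Circular speed at r₁: v₁ = √(μ/r₁) = √(2.08536×10^5/6530) = 5.651118 km/s.
Transfer-orbit speed at r₁ (v² = μ(2/r − 1/a)): v_p = √[μ(2/r₁ − 1/a_t)] = 7.482684 km/s.
First burn Δv₁ = |v_p − v₁| = 1.83157 km/s.
Circular speed at r₂: v₂ = √(μ/r₂) = 2.11998 km/s.
Transfer-orbit speed at r₂: v_a = √[μ(2/r₂ − 1/a_t)] = 1.05306 km/s.
Second burn Δv₂ = |v₂ − v_a| = 1.06692 km/s.
Δv = Δv₁ + Δv₂ = 1.83157 + 1.06692 = 2.898 km/s.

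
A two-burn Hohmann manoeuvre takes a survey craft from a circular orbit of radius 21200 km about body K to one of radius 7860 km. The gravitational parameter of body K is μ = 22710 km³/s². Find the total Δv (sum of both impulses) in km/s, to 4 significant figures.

Semi-major axis of the transfer orbit: a_t = (21200 + 7860)/2 = 14530 km.
Circular speed at r₁: v₁ = √(μ/r₁) = √(22710/21200) = 1.035 km/s.
On the transfer ellipse at r₁, vis-viva equation gives v_a = √[μ(2/r₁ − 1/a_t)] = 0.7612 km/s.
First burn Δv₁ = |v_a − v₁| = 0.2738 km/s.
At r₂, v₂ = √(μ/r₂) = 1.6998 km/s.
Transfer-orbit speed at r₂: v_p = √[μ(2/r₂ − 1/a_t)] = 2.0532 km/s.
Second burn Δv₂ = |v₂ − v_p| = 0.3534 km/s.
Total Δv = Δv₁ + Δv₂ = 0.6272 km/s.

Δv = 0.6272 km/s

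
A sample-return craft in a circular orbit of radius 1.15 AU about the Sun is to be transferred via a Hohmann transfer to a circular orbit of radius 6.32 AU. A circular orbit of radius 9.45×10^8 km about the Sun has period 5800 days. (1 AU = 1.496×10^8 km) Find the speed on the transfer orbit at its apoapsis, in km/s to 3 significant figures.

From Kepler's third law T² = 4π²r³/μ at r = 9.45×10^8 km, T = 5800 days = 5800 × 86400 s = 5.0112×10^8 s: μ = 4π²r³/T² = 1.32670×10^11 km³/s².
In km: r₁ = 1.15 × 1.496×10^8 = 1.7204×10^8 km; r₂ = 6.32 × 1.496×10^8 = 9.45472×10^8 km.
The Hohmann ellipse has a_t = (r₁ + r₂)/2 = 5.58756×10^8 km.
The apoapsis of the transfer ellipse is at r = 9.45472×10^8 km.
Applying v² = μ(2/r − 1/a_t): v = 6.573 km/s.

v = 6.57 km/s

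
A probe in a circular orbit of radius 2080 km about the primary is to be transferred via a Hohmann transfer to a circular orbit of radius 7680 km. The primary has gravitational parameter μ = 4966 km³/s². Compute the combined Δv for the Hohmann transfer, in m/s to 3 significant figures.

The Hohmann ellipse has a_t = (r₁ + r₂)/2 = 4880 km.
Circular speed at r₁: v₁ = √(μ/r₁) = √(4966/2080) = 1.545154 km/s.
On the transfer ellipse at r₁, vis-viva equation gives v_p = √[μ(2/r₁ − 1/a_t)] = 1.938395 km/s.
First burn Δv₁ = |v_p − v₁| = 0.39324 km/s.
At r₂, v₂ = √(μ/r₂) = 0.80412 km/s.
Transfer-orbit speed at r₂: v_a = √[μ(2/r₂ − 1/a_t)] = 0.52498 km/s.
Second burn Δv₂ = |v₂ − v_a| = 0.27914 km/s.
Total Δv = Δv₁ + Δv₂ = 0.6724 km/s.

Δv = 672 m/s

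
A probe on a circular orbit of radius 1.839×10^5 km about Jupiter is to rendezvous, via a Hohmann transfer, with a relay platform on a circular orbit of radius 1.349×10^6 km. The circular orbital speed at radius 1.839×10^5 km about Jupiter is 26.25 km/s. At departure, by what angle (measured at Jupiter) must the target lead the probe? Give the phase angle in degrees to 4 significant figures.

From the circular-orbit relation v² = μ/r at r = 1.839×10^5 km: μ = v²r = (26.25)² × 1.839×10^5 = 1.26719×10^8 km³/s².
Transfer-ellipse semi-major axis a_t = (r₁ + r₂)/2 = (1.839×10^5 + 1.349×10^6)/2 = 7.6645×10^5 km.
The half-period of the transfer ellipse is t = π√(a_t³/μ) = 1.8726×10^5 s.
The target's mean motion on its circular orbit is ω₂ = √(μ/r₂³) = 7.1846×10^-6 rad/s.
Angle swept by the target during transfer: ω₂·t = 1.3454 rad = 77.09°.
The probe traverses 180° on the transfer ellipse, so the target must lead by 180° − 77.09° = 102.9°.

φ = 102.9°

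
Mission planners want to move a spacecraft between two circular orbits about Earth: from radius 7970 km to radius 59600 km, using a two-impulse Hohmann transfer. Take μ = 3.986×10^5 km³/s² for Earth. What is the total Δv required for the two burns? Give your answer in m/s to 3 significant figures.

The Hohmann ellipse has a_t = (r₁ + r₂)/2 = 33785 km.
At r₁ the circular-orbit speed is v₁ = √(μ/r₁) = 7.072 km/s.
Transfer-orbit speed at r₁ (vis-viva equation): v_p = √[μ(2/r₁ − 1/a_t)] = 9.393 km/s.
First burn Δv₁ = |v_p − v₁| = 2.321 km/s.
At r₂, v₂ = √(μ/r₂) = 2.586 km/s.
Transfer-orbit speed at r₂: v_a = √[μ(2/r₂ − 1/a_t)] = 1.256 km/s.
Second burn Δv₂ = |v₂ − v_a| = 1.330 km/s.
Δv = Δv₁ + Δv₂ = 2.321 + 1.330 = 3.651 km/s.

Δv = 3650 m/s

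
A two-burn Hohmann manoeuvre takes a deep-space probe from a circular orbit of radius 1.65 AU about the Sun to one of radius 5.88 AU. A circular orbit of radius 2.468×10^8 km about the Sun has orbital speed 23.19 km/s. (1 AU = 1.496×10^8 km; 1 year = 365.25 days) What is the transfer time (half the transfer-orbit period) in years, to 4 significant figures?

From the circular-orbit relation v² = μ/r at r = 2.468×10^8 km: μ = v²r = (23.19)² × 2.468×10^8 = 1.32723×10^11 km³/s².
In km: r₁ = 1.65 × 1.496×10^8 = 2.4684×10^8 km; r₂ = 5.88 × 1.496×10^8 = 8.79648×10^8 km.
Semi-major axis of the transfer orbit: a_t = (2.4684×10^8 + 8.79648×10^8)/2 = 5.63244×10^8 km.
By Kepler's third law the transfer-orbit period is T = 2π√(a_t³/μ), so t = T/2 = 1.1527×10^8 s.
Converting: 1.1527×10^8 s ÷ 3.15576×10^7 s/year (365.25 × 86400) = 3.653 years.

t = 3.653 years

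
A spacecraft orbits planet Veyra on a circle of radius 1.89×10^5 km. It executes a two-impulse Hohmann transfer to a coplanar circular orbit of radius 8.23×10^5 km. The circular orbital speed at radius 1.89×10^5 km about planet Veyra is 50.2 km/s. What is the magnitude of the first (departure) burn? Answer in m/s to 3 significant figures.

Δv₁ = 13800 m/s

From the circular-orbit relation v² = μ/r at r = 1.89×10^5 km: μ = v²r = (50.2)² × 1.89×10^5 = 4.76288×10^8 km³/s².
The Hohmann ellipse has a_t = (r₁ + r₂)/2 = 5.060×10^5 km.
On the circular orbit at r = 1.890×10^5 km, v_c = √(μ/r) = 50.20 km/s.
Transfer-orbit speed at the same r (vis-viva, a = a_t): v_t = √[μ(2/r − 1/a_t)] = 64.02 km/s.
Δv₁ = |v_t − v_c| = |64.02 − 50.20| = 13.82 km/s.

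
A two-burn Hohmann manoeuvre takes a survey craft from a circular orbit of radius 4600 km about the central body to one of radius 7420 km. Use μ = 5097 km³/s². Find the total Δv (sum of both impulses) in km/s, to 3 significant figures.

Δv = 0.221 km/s

Semi-major axis of the transfer orbit: a_t = (4600 + 7420)/2 = 6010 km.
Circular speed at r₁: v₁ = √(μ/r₁) = √(5097/4600) = 1.053 km/s.
On the transfer ellipse at r₁, vis-viva gives v_p = √[μ(2/r₁ − 1/a_t)] = 1.170 km/s.
First burn Δv₁ = |v_p − v₁| = 0.1170 km/s.
At r₂, v₂ = √(μ/r₂) = 0.8288 km/s.
Transfer-orbit speed at r₂: v_a = √[μ(2/r₂ − 1/a_t)] = 0.7251 km/s.
Second burn Δv₂ = |v₂ − v_a| = 0.1037 km/s.
Total Δv = Δv₁ + Δv₂ = 0.2207 km/s.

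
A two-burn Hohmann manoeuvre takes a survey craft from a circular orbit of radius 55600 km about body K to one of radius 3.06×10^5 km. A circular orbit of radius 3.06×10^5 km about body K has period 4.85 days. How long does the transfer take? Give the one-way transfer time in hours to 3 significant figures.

t = 26.4 hours

From Kepler's third law T² = 4π²r³/μ at r = 3.06×10^5 km, T = 4.85 days = 4.85 × 86400 s = 4.1904×10^5 s: μ = 4π²r³/T² = 6.44189×10^6 km³/s².
Semi-major axis of the transfer orbit: a_t = (55600 + 3.060×10^5)/2 = 1.808×10^5 km.
Transfer time t = π√(a_t³/μ) = π√((1.808×10^5)³ / 6.44189×10^6) = 95160 s.
Converting: 95160 s ÷ 3600 s/hour = 26.4 hours.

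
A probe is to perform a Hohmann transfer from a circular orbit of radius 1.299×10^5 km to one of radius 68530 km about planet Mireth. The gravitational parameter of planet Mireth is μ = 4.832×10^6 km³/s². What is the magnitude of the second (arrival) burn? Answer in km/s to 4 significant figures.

The Hohmann ellipse has a_t = (r₁ + r₂)/2 = 99215 km.
Circular speed at r = 68530 km: v_c = √(μ/r) = 8.397 km/s.
Transfer-orbit speed at the same r (vis-viva, a = a_t): v_t = √[μ(2/r − 1/a_t)] = 9.608 km/s.
Δv₂ = |v_t − v_c| = |9.608 − 8.397| = 1.211 km/s.

Δv₂ = 1.211 km/s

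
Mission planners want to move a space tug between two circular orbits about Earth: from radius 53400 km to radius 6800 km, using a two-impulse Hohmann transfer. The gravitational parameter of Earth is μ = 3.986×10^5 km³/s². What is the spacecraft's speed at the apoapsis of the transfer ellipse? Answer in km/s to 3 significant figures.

Semi-major axis of the transfer orbit: a_t = (53400 + 6800)/2 = 30100 km.
The apoapsis of the transfer ellipse is at r = 53400 km.
From the vis-viva equation, v = √[μ(2/r − 1/a_t)] = 1.299 km/s.

v = 1.30 km/s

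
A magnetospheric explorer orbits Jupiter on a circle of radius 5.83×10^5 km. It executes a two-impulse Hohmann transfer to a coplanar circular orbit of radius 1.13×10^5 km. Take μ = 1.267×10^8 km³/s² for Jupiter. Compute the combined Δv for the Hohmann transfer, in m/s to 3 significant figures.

Semi-major axis of the transfer orbit: a_t = (5.830×10^5 + 1.130×10^5)/2 = 3.480×10^5 km.
At r₁ the circular-orbit speed is v₁ = √(μ/r₁) = 14.7419 km/s.
Transfer-orbit speed at r₁ (vis-viva equation): v_a = √[μ(2/r₁ − 1/a_t)] = 8.40047 km/s.
First burn Δv₁ = |v_a − v₁| = 6.341 km/s.
Circular speed at r₂: v₂ = √(μ/r₂) = 33.4849 km/s.
Transfer-orbit speed at r₂: v_p = √[μ(2/r₂ − 1/a_t)] = 43.3405 km/s.
Second burn Δv₂ = |v₂ − v_p| = 9.856 km/s.
Δv = Δv₁ + Δv₂ = 6.341 + 9.856 = 16.20 km/s.

Δv = 16200 m/s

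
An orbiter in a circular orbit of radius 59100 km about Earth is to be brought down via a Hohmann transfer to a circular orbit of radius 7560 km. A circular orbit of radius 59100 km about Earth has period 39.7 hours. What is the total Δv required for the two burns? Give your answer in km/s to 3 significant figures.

From Kepler's third law T² = 4π²r³/μ at r = 59100 km, T = 39.7 hours = 39.7 × 3600 s = 1.4292×10^5 s: μ = 4π²r³/T² = 3.98966×10^5 km³/s².
Semi-major axis of the transfer orbit: a_t = (59100 + 7560)/2 = 33330 km.
At r₁ the circular-orbit speed is v₁ = √(μ/r₁) = 2.598 km/s.
On the transfer ellipse at r₁, vis-viva gives v_a = √[μ(2/r₁ − 1/a_t)] = 1.237 km/s.
First burn Δv₁ = |v_a − v₁| = 1.361 km/s.
At r₂, v₂ = √(μ/r₂) = 7.2645 km/s.
Transfer-orbit speed at r₂: v_p = √[μ(2/r₂ − 1/a_t)] = 9.6735 km/s.
Second burn Δv₂ = |v₂ − v_p| = 2.409 km/s.
Δv = Δv₁ + Δv₂ = 1.361 + 2.409 = 3.770 km/s.

Δv = 3.77 km/s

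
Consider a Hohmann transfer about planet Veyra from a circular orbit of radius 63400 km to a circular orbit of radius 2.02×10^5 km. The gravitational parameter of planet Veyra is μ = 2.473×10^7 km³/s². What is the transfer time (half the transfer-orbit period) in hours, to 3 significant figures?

t = 8.48 hours

Transfer-ellipse semi-major axis a_t = (r₁ + r₂)/2 = (63400 + 2.020×10^5)/2 = 1.327×10^5 km.
By Kepler's third law the transfer-orbit period is T = 2π√(a_t³/μ), so t = T/2 = 30540 s.
Converting: 30540 s ÷ 3600 s/hour = 8.48 hours.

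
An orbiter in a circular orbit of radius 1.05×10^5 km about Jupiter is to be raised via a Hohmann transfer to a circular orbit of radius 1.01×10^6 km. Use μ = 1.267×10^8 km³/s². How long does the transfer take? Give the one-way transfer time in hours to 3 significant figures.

Semi-major axis of the transfer orbit: a_t = (1.050×10^5 + 1.010×10^6)/2 = 5.575×10^5 km.
Half the transfer-orbit period gives t = π√(a_t³/μ) = 1.162×10^5 s.
Converting: 1.162×10^5 s ÷ 3600 s/hour = 32.3 hours.

t = 32.3 hours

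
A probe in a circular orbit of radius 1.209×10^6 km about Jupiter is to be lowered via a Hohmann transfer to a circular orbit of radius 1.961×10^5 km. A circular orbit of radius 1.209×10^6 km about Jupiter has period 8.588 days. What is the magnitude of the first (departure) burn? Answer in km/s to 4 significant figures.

From Kepler's third law T² = 4π²r³/μ at r = 1.209×10^6 km, T = 8.588 days = 8.588 × 86400 s = 7.420032×10^5 s: μ = 4π²r³/T² = 1.26715×10^8 km³/s².
Semi-major axis of the transfer orbit: a_t = (1.209×10^6 + 1.961×10^5)/2 = 7.0255×10^5 km.
Circular speed at r = 1.209×10^6 km: v_c = √(μ/r) = 10.238 km/s.
Transfer-orbit speed at the same r (vis-viva, a = a_t): v_t = √[μ(2/r − 1/a_t)] = 5.4088 km/s.
Δv₁ = |v_t − v_c| = |5.4088 − 10.238| = 4.829 km/s.

Δv₁ = 4.829 km/s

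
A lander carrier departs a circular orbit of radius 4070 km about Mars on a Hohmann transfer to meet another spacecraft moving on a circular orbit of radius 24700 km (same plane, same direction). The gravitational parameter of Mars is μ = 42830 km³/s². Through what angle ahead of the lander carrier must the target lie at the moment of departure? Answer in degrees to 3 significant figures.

The Hohmann ellipse has a_t = (r₁ + r₂)/2 = 14385 km.
The half-period of the transfer ellipse is t = π√(a_t³/μ) = 26190.3 s.
Target angular speed ω₂ = √(μ/r₂³) = 5.33124×10^-5 rad/s.
Angle swept by the target during transfer: ω₂·t = 1.3963 rad = 80.00°.
Arrival is 180° from departure on the ellipse, so φ = 180° − 80.00° = 100°.

φ = 100°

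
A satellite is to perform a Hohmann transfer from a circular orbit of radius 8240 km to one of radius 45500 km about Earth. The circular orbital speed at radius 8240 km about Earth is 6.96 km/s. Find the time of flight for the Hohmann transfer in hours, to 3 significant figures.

t = 6.08 hours

From the circular-orbit relation v² = μ/r at r = 8240 km: μ = v²r = (6.96)² × 8240 = 3.99159×10^5 km³/s².
Semi-major axis of the transfer orbit: a_t = (8240 + 45500)/2 = 26870 km.
By Kepler's third law the transfer-orbit period is T = 2π√(a_t³/μ), so t = T/2 = 21900 s.
Converting: 21900 s ÷ 3600 s/hour = 6.08 hours.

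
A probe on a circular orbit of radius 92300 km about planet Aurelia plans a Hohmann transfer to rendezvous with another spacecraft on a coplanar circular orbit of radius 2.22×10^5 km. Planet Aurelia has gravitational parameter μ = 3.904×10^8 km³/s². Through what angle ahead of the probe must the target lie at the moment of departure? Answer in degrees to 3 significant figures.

φ = 72.8°

The Hohmann ellipse has a_t = (r₁ + r₂)/2 = 1.5715×10^5 km.
Transfer time t = π√(a_t³/μ) = 9905 s.
The target's mean motion on its circular orbit is ω₂ = √(μ/r₂³) = 1.889×10^-4 rad/s.
Angle swept by the target during transfer: ω₂·t = 1.871 rad = 107.2°.
Arrival is 180° from departure on the ellipse, so φ = 180° − 107.2° = 72.8°.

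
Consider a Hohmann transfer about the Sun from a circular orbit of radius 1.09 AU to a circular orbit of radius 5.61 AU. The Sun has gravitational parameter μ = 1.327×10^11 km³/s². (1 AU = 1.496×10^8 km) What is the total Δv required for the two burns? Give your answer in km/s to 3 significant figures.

In km: r₁ = 1.09 × 1.496×10^8 = 1.63064×10^8 km; r₂ = 5.61 × 1.496×10^8 = 8.39256×10^8 km.
Transfer-ellipse semi-major axis a_t = (r₁ + r₂)/2 = (1.63064×10^8 + 8.39256×10^8)/2 = 5.0116×10^8 km.
Circular speed at r₁: v₁ = √(μ/r₁) = √(1.327×10^11/1.63064×10^8) = 28.527 km/s.
On the transfer ellipse at r₁, vis-viva gives v_p = √[μ(2/r₁ − 1/a_t)] = 36.916 km/s.
First burn Δv₁ = |v_p − v₁| = 8.389 km/s.
Circular speed at r₂: v₂ = √(μ/r₂) = 12.5744 km/s.
Transfer-orbit speed at r₂: v_a = √[μ(2/r₂ − 1/a_t)] = 7.17264 km/s.
Second burn Δv₂ = |v₂ − v_a| = 5.402 km/s.
Total Δv = Δv₁ + Δv₂ = 13.79 km/s.

Δv = 13.8 km/s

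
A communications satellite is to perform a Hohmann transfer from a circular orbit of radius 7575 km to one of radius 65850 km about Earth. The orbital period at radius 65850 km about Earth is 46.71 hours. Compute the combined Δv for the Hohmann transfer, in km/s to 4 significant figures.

From Kepler's third law T² = 4π²r³/μ at r = 65850 km, T = 46.71 hours = 46.71 × 3600 s = 1.68156×10^5 s: μ = 4π²r³/T² = 3.98660×10^5 km³/s².
Transfer-ellipse semi-major axis a_t = (r₁ + r₂)/2 = (7575 + 65850)/2 = 36712.5 km.
At r₁ the circular-orbit speed is v₁ = √(μ/r₁) = 7.255 km/s.
On the transfer ellipse at r₁, vis-viva gives v_p = √[μ(2/r₁ − 1/a_t)] = 9.716 km/s.
First burn Δv₁ = |v_p − v₁| = 2.461 km/s.
At r₂, v₂ = √(μ/r₂) = 2.4605 km/s.
Transfer-orbit speed at r₂: v_a = √[μ(2/r₂ − 1/a_t)] = 1.1177 km/s.
Second burn Δv₂ = |v₂ − v_a| = 1.343 km/s.
Δv = Δv₁ + Δv₂ = 2.461 + 1.343 = 3.804 km/s.

Δv = 3.804 km/s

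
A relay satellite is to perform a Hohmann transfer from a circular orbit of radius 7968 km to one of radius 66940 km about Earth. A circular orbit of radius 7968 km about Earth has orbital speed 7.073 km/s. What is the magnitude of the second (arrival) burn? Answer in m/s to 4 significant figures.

Δv₂ = 1315 m/s

From the circular-orbit relation v² = μ/r at r = 7968 km: μ = v²r = (7.073)² × 7968 = 3.98618×10^5 km³/s².
Semi-major axis of the transfer orbit: a_t = (7968 + 66940)/2 = 37454 km.
On the circular orbit at r = 66940 km, v_c = √(μ/r) = 2.4403 km/s.
Transfer-orbit speed at the same r (vis-viva, a = a_t): v_t = √[μ(2/r − 1/a_t)] = 1.1255 km/s.
Δv₂ = |v_t − v_c| = |1.1255 − 2.4403| = 1.315 km/s.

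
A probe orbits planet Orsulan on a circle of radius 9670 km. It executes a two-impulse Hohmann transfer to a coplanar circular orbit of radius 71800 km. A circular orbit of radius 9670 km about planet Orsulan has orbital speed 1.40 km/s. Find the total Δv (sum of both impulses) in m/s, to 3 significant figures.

Δv = 722 m/s

From the circular-orbit relation v² = μ/r at r = 9670 km: μ = v²r = (1.40)² × 9670 = 18953.2 km³/s².
Semi-major axis of the transfer orbit: a_t = (9670 + 71800)/2 = 40735 km.
At r₁ the circular-orbit speed is v₁ = √(μ/r₁) = 1.40000 km/s.
Transfer-orbit speed at r₁ (vis-viva equation): v_p = √[μ(2/r₁ − 1/a_t)] = 1.85869 km/s.
First burn Δv₁ = |v_p − v₁| = 0.45869 km/s.
Circular speed at r₂: v₂ = √(μ/r₂) = 0.51378 km/s.
Transfer-orbit speed at r₂: v_a = √[μ(2/r₂ − 1/a_t)] = 0.25033 km/s.
Second burn Δv₂ = |v₂ − v_a| = 0.26345 km/s.
Total Δv = Δv₁ + Δv₂ = 0.7221 km/s.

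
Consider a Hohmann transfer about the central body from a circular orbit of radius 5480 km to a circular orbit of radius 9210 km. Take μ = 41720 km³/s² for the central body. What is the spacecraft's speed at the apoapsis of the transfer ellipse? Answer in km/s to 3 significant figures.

v = 1.84 km/s

The Hohmann ellipse has a_t = (r₁ + r₂)/2 = 7345 km.
The apoapsis of the transfer ellipse is at r = 9210 km.
Vis-viva: v = √[μ(2/r − 1/a_t)] = √[41720 × (2/9210 − 1/7345)] = 1.838 km/s.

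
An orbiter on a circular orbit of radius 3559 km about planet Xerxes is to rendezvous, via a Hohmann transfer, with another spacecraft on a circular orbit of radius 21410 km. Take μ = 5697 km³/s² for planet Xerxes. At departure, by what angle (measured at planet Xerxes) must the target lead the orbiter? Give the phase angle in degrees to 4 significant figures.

φ = 99.85°

Transfer-ellipse semi-major axis a_t = (r₁ + r₂)/2 = (3559 + 21410)/2 = 12484.5 km.
The half-period of the transfer ellipse is t = π√(a_t³/μ) = 58061 s.
The target's mean motion on its circular orbit is ω₂ = √(μ/r₂³) = 2.4093×10^-5 rad/s.
Angle swept by the target during transfer: ω₂·t = 1.3989 rad = 80.15°.
Arrival is 180° from departure on the ellipse, so φ = 180° − 80.15° = 99.85°.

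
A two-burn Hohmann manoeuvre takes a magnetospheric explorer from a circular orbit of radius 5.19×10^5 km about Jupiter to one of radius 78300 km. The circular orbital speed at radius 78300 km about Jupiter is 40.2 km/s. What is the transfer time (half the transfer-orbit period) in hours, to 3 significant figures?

t = 12.7 hours

From the circular-orbit relation v² = μ/r at r = 78300 km: μ = v²r = (40.2)² × 78300 = 1.26536×10^8 km³/s².
Semi-major axis of the transfer orbit: a_t = (5.190×10^5 + 78300)/2 = 2.9865×10^5 km.
Transfer time t = π√(a_t³/μ) = π√((2.9865×10^5)³ / 1.26536×10^8) = 45580 s.
Converting: 45580 s ÷ 3600 s/hour = 12.7 hours.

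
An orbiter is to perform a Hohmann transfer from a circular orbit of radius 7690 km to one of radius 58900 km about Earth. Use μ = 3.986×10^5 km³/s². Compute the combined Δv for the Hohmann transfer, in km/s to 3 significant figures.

The Hohmann ellipse has a_t = (r₁ + r₂)/2 = 33295 km.
At r₁ the circular-orbit speed is v₁ = √(μ/r₁) = 7.200 km/s.
Transfer-orbit speed at r₁ (v² = μ(2/r − 1/a)): v_p = √[μ(2/r₁ − 1/a_t)] = 9.576 km/s.
First burn Δv₁ = |v_p − v₁| = 2.376 km/s.
At r₂, v₂ = √(μ/r₂) = 2.601 km/s.
Transfer-orbit speed at r₂: v_a = √[μ(2/r₂ − 1/a_t)] = 1.250 km/s.
Second burn Δv₂ = |v₂ − v_a| = 1.351 km/s.
Total Δv = Δv₁ + Δv₂ = 3.727 km/s.

Δv = 3.73 km/s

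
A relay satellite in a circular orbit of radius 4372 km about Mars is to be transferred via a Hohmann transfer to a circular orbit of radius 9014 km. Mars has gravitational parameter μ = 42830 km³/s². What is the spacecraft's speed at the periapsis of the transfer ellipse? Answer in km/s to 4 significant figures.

Transfer-ellipse semi-major axis a_t = (r₁ + r₂)/2 = (4372 + 9014)/2 = 6693 km.
At periapsis, r = 4372 km.
From the vis-viva equation, v = √[μ(2/r − 1/a_t)] = 3.632 km/s.

v = 3.632 km/s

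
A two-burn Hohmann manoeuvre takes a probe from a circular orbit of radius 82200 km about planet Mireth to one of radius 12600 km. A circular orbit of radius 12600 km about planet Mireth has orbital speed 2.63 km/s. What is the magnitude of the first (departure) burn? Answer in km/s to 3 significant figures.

Δv₁ = 0.499 km/s

From the circular-orbit relation v² = μ/r at r = 12600 km: μ = v²r = (2.63)² × 12600 = 87152.9 km³/s².
The Hohmann ellipse has a_t = (r₁ + r₂)/2 = 47400 km.
On the circular orbit at r = 82200 km, v_c = √(μ/r) = 1.0297 km/s.
Transfer-orbit speed at the same r (vis-viva, a = a_t): v_t = √[μ(2/r − 1/a_t)] = 0.53089 km/s.
Δv₁ = |v_t − v_c| = |0.53089 − 1.0297| = 0.4988 km/s.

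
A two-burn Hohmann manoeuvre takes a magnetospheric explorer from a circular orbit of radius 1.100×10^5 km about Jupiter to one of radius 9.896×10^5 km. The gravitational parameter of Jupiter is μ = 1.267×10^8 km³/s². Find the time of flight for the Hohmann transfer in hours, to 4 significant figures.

Semi-major axis of the transfer orbit: a_t = (1.100×10^5 + 9.896×10^5)/2 = 5.498×10^5 km.
Half the transfer-orbit period gives t = π√(a_t³/μ) = 1.138×10^5 s.
Converting: 1.138×10^5 s ÷ 3600 s/hour = 31.61 hours.

t = 31.61 hours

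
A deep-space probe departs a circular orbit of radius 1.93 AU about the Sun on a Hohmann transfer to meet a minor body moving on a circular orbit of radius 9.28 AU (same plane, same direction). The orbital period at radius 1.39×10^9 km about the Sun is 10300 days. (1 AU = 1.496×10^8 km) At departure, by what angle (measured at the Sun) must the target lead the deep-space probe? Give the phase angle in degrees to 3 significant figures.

φ = 95.5°

From Kepler's third law T² = 4π²r³/μ at r = 1.39×10^9 km, T = 10300 days = 10300 × 86400 s = 8.8992×10^8 s: μ = 4π²r³/T² = 1.33876×10^11 km³/s².
In km: r₁ = 1.93 × 1.496×10^8 = 2.88728×10^8 km; r₂ = 9.28 × 1.496×10^8 = 1.388288×10^9 km.
Semi-major axis of the transfer orbit: a_t = (2.88728×10^8 + 1.388288×10^9)/2 = 8.38508×10^8 km.
The half-period of the transfer ellipse is t = π√(a_t³/μ) = 2.085×10^8 s.
The target's mean motion on its circular orbit is ω₂ = √(μ/r₂³) = 7.073×10^-9 rad/s.
Angle swept by the target during transfer: ω₂·t = 1.4747 rad = 84.49°.
Arrival is 180° from departure on the ellipse, so φ = 180° − 84.49° = 95.5°.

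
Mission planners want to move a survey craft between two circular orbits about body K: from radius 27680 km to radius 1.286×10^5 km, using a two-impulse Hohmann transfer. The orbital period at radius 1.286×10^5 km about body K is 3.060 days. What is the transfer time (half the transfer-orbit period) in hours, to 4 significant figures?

From Kepler's third law T² = 4π²r³/μ at r = 1.286×10^5 km, T = 3.060 days = 3.060 × 86400 s = 2.64384×10^5 s: μ = 4π²r³/T² = 1.20119×10^6 km³/s².
Transfer-ellipse semi-major axis a_t = (r₁ + r₂)/2 = (27680 + 1.286×10^5)/2 = 78140 km.
Transfer time t = π√(a_t³/μ) = π√((78140)³ / 1.20119×10^6) = 62610 s.
Converting: 62610 s ÷ 3600 s/hour = 17.39 hours.

t = 17.39 hours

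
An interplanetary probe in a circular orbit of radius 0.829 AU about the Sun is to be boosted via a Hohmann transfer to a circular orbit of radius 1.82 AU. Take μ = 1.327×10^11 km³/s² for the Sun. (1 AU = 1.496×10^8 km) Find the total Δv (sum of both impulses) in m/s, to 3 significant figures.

Δv = 10200 m/s

In km: r₁ = 0.829 × 1.496×10^8 = 1.240184×10^8 km; r₂ = 1.82 × 1.496×10^8 = 2.72272×10^8 km.
Semi-major axis of the transfer orbit: a_t = (1.240184×10^8 + 2.72272×10^8)/2 = 1.981452×10^8 km.
At r₁ the circular-orbit speed is v₁ = √(μ/r₁) = 32.7109 km/s.
On the transfer ellipse at r₁, vis-viva gives v_p = √[μ(2/r₁ − 1/a_t)] = 38.3444 km/s.
First burn Δv₁ = |v_p − v₁| = 5.6335 km/s.
At r₂, v₂ = √(μ/r₂) = 22.077 km/s.
Transfer-orbit speed at r₂: v_a = √[μ(2/r₂ − 1/a_t)] = 17.466 km/s.
Second burn Δv₂ = |v₂ − v_a| = 4.6110 km/s.
Δv = Δv₁ + Δv₂ = 5.6335 + 4.6110 = 10.24 km/s.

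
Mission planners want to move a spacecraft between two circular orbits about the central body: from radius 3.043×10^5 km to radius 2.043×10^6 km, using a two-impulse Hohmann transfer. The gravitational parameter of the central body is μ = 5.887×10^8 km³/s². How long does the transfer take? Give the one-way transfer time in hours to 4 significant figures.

t = 45.73 hours

Transfer-ellipse semi-major axis a_t = (r₁ + r₂)/2 = (3.043×10^5 + 2.043×10^6)/2 = 1.17365×10^6 km.
By Kepler's third law the transfer-orbit period is T = 2π√(a_t³/μ), so t = T/2 = 1.6463×10^5 s.
Converting: 1.6463×10^5 s ÷ 3600 s/hour = 45.73 hours.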